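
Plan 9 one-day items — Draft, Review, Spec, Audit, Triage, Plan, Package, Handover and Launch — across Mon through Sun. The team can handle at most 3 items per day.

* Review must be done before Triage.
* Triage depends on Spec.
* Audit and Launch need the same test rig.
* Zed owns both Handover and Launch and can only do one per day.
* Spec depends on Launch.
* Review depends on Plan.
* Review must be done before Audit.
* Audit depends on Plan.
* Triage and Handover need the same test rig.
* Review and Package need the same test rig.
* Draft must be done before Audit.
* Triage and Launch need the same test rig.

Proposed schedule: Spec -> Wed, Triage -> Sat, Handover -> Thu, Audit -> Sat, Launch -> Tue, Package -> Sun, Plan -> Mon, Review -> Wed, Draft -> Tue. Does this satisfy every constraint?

Spec depends on Launch — holds.
Triage and Launch need the same test rig — holds.
Review must be done before Audit — holds.
Audit and Launch need the same test rig — holds.
Review depends on Plan — holds.
Review must be done before Triage — holds.
Review and Package need the same test rig — holds.
Triage and Handover need the same test rig — holds.
The team can handle at most 3 items per day — holds.
Draft must be done before Audit — holds.
Zed owns both Handover and Launch and can only do one per day — holds.
Triage depends on Spec — holds.
Audit depends on Plan — holds.

Yes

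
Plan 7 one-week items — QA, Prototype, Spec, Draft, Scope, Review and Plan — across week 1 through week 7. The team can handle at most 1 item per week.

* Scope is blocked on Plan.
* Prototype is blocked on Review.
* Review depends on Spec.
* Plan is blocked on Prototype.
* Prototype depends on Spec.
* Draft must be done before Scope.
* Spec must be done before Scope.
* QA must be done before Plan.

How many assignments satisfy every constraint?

24

Splitting on QA: it can be week 1 (5), week 2 (5), week 3 (5), week 4 (5), week 5 (4). Listing each branch's schedules as (Prototype, Spec, Draft, Scope, Review, Plan) by week number:
QA=week 1: (4,2,5,7,3,6) (4,2,6,7,3,5) (5,2,3,7,4,6) (5,2,4,7,3,6) (5,3,2,7,4,6) — 5.
QA=week 2: (4,1,5,7,3,6) (4,1,6,7,3,5) (5,1,3,7,4,6) (5,1,4,7,3,6) (5,3,1,7,4,6) — 5.
QA=week 3: (4,1,5,7,2,6) (4,1,6,7,2,5) (5,1,2,7,4,6) (5,1,4,7,2,6) (5,2,1,7,4,6) — 5.
QA=week 4: (3,1,5,7,2,6) (3,1,6,7,2,5) (5,1,2,7,3,6) (5,1,3,7,2,6) (5,2,1,7,3,6) — 5.
QA=week 5: (3,1,4,7,2,6) (4,1,2,7,3,6) (4,1,3,7,2,6) (4,2,1,7,3,6) — 4.
Summing: 5 + 5 + 5 + 5 + 4 = 24.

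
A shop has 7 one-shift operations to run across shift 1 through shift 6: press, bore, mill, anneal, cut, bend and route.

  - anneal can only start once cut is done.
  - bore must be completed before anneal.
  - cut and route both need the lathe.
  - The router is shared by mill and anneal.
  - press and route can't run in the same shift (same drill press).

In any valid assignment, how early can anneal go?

Precedence pushes anneal to at least shift 2.
anneal at shift 2 is achievable: cut in shift 1, route in shift 2, press in shift 1, bore in shift 1, anneal in shift 2, mill in shift 1, bend in shift 1.

shift 2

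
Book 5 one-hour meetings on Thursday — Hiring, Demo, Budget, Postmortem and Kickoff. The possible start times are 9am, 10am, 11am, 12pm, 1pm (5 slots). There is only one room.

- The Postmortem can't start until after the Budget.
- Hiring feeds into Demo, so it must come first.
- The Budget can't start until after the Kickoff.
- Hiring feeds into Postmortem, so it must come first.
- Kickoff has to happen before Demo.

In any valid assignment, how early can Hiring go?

Downstream work caps Hiring at 12pm.
Hiring at 9am is achievable: Postmortem=1pm; Demo=11am; Hiring=9am; Kickoff=10am; Budget=12pm.

9am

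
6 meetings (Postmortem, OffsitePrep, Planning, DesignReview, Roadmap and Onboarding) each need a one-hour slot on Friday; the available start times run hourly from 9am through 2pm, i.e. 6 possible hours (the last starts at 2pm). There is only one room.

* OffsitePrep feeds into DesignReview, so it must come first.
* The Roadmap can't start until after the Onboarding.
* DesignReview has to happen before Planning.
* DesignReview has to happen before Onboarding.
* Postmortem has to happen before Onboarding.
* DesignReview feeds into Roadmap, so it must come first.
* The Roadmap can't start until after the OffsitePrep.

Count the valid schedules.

Splitting on Postmortem: it can be 9am (3), 10am (3), 11am (3), 12pm (1). Listing each branch's schedules as (OffsitePrep, Planning, DesignReview, Roadmap, Onboarding):
Postmortem=9am: (10am,12pm,11am,2pm,1pm) (10am,1pm,11am,2pm,12pm) (10am,2pm,11am,1pm,12pm) — 3.
Postmortem=10am: (9am,12pm,11am,2pm,1pm) (9am,1pm,11am,2pm,12pm) (9am,2pm,11am,1pm,12pm) — 3.
Postmortem=11am: (9am,12pm,10am,2pm,1pm) (9am,1pm,10am,2pm,12pm) (9am,2pm,10am,1pm,12pm) — 3.
Postmortem=12pm: (9am,11am,10am,2pm,1pm) — 1.
Summing: 3 + 3 + 3 + 1 = 10.

10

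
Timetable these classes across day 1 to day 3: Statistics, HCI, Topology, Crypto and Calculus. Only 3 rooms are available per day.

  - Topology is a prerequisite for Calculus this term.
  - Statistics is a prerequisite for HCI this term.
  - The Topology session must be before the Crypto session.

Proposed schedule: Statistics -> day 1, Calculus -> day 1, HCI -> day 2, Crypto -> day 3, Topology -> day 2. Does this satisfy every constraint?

Invalid. Topology is a prerequisite for Calculus this term.

Only 3 rooms are available per day — holds.
The Topology session must be before the Crypto session — holds.
Topology is a prerequisite for Calculus this term — violated.
Statistics is a prerequisite for HCI this term — holds.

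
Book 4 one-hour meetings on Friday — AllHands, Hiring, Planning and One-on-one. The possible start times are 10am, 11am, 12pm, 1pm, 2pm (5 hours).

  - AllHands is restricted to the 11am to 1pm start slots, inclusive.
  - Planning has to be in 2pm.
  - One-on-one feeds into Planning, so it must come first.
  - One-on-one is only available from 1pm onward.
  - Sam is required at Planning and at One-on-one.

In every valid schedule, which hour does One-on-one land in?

One-on-one's window is 1pm–2pm.
Planning is fixed at 2pm, and One-on-one can't share a hour with Planning.
So One-on-one must be 1pm.

1pm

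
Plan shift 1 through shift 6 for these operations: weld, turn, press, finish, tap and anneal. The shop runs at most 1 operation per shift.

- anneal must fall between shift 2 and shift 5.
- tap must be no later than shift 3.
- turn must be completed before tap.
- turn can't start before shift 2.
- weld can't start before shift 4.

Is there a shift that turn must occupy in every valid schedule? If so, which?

shift 2

Turn is available from shift 2; downstream work caps turn at shift 2.
So turn is pinned to shift 2.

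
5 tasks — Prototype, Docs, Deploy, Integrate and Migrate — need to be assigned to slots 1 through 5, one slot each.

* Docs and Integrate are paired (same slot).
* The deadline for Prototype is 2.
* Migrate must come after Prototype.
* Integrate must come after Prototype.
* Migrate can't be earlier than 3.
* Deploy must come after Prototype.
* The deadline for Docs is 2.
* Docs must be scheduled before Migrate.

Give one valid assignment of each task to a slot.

Deploy -> 2, Docs -> 2, Migrate -> 3, Prototype -> 1, Integrate -> 2

Checking: Prototype(1) before Deploy(2); Docs(2) before Migrate(3); Prototype(1) before Migrate(3); Prototype(1) before Integrate(2); Docs = Integrate = 2; Migrate=3 in [3,5]; Docs=2 in [1,2]; Prototype=1 in [1,2].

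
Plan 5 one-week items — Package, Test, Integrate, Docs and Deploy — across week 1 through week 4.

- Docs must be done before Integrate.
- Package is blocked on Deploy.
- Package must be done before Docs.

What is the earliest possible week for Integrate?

Precedence pushes Integrate to at least week 4.
Integrate at week 4 is achievable: Integrate in week 4, Test in week 1, Docs in week 3, Deploy in week 1, Package in week 2.

week 4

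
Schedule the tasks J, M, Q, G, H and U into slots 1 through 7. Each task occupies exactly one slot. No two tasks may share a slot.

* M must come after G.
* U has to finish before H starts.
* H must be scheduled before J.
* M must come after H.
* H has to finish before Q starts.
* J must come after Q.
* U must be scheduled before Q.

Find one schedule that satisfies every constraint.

M -> 6; J -> 4; U -> 1; G -> 5; H -> 2; Q -> 3

Checking: H(2) before J(4); H(2) before Q(3); Q(3) before J(4); H(2) before M(6); U(1) before Q(3); G(5) before M(6); U(1) before H(2); max 1 per slot (cap 1).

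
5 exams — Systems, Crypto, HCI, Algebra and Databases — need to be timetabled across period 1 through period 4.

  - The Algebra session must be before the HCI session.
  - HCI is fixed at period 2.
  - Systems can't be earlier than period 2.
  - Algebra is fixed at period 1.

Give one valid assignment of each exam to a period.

Systems -> period 2; Databases -> period 1; Algebra -> period 1; HCI -> period 2; Crypto -> period 1

Checking: Algebra(period 1) before HCI(period 2); HCI=period 2 in [period 2,period 2]; Systems=period 2 in [period 2,period 4]; Algebra=period 1 in [period 1,period 1].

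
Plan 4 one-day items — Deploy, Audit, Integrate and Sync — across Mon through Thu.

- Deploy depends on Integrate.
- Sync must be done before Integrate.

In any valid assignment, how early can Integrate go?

Precedence pushes Integrate to at least Tue; downstream work caps Integrate at Wed.
Integrate at Tue is achievable: Audit -> Mon, Deploy -> Wed, Integrate -> Tue, Sync -> Mon.

Tue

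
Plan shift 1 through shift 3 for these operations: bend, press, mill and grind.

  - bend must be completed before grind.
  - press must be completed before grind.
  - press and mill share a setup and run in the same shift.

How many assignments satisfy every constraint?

Splitting on bend: it can be shift 1 (3), shift 2 (2). Listing each branch's schedules as (press, mill, grind) by shift number:
bend=shift 1: (1,1,2) (1,1,3) (2,2,3) — 3.
bend=shift 2: (1,1,3) (2,2,3) — 2.
Summing: 3 + 2 = 5.

5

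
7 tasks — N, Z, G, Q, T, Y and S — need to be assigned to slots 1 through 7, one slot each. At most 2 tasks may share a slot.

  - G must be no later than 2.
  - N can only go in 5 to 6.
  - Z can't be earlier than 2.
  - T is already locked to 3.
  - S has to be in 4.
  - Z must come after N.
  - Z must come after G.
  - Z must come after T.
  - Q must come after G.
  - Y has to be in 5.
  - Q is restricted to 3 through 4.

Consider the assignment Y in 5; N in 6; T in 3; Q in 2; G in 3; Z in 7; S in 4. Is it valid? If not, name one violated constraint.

No. Q must come after G is not satisfied.

At most 2 tasks may share a slot — holds.
T is already locked to 3 — holds.
N can only go in 5 to 6 — holds.
Q is restricted to 3 through 4 — violated.
Z must come after N — holds.
S has to be in 4 — holds.
G must be no later than 2 — violated.
Z can't be earlier than 2 — holds.
Q must come after G — violated.
Y has to be in 5 — holds.
Z must come after G — holds.
Z must come after T — holds.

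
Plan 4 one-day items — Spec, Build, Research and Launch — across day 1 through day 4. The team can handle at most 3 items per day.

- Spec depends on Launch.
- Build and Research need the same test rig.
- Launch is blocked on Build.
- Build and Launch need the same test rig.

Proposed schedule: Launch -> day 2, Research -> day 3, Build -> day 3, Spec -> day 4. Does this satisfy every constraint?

Spec depends on Launch — holds.
Build and Research need the same test rig — violated.
Build and Launch need the same test rig — holds.
The team can handle at most 3 items per day — holds.
Launch is blocked on Build — violated.

No — it violates: Launch is blocked on Build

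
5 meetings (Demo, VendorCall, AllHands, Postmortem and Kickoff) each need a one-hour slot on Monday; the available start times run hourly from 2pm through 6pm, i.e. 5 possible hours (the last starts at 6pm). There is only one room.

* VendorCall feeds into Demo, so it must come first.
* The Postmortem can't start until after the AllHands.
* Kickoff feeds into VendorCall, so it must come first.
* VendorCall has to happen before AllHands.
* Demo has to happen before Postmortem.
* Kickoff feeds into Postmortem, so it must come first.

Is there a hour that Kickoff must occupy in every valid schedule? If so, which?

Downstream work caps Kickoff at 3pm.
So Kickoff is pinned to 2pm.

2pm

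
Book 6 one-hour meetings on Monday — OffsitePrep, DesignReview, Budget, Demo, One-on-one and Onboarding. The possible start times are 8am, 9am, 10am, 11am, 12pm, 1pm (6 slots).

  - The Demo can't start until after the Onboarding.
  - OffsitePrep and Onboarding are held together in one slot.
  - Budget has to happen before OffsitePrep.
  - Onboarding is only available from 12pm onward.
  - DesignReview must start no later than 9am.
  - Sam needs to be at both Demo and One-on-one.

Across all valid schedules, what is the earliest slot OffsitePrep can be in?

OffsitePrep must be in the same slot as Onboarding, which can't be before 12pm, so OffsitePrep is at least 12pm; OffsitePrep must be in the same slot as Onboarding, which can't be after 12pm, so OffsitePrep is at most 12pm.
OffsitePrep at 12pm is achievable: Demo -> 1pm; DesignReview -> 8am; Budget -> 8am; Onboarding -> 12pm; One-on-one -> 8am; OffsitePrep -> 12pm.

12pm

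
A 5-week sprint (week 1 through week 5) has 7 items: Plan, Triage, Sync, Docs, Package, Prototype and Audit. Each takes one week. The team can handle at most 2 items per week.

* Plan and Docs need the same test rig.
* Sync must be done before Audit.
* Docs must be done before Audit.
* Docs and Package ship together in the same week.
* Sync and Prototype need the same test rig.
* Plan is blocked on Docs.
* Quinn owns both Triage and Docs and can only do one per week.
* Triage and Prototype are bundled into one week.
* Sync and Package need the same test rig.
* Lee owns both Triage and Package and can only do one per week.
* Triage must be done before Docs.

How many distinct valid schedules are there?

27

Splitting on Plan: it can be week 3 (3), week 4 (9), week 5 (15). Listing each branch's schedules as (Triage, Sync, Docs, Package, Prototype, Audit) by week number:
Plan=week 3: (1,3,2,2,1,4) (1,3,2,2,1,5) (1,4,2,2,1,5) — 3.
Plan=week 4: (1,2,3,3,1,4) (1,2,3,3,1,5) (1,3,2,2,1,4) (1,3,2,2,1,5) (1,4,2,2,1,5) (1,4,3,3,1,5) (2,1,3,3,2,4) (2,1,3,3,2,5) (2,4,3,3,2,5) — 9.
Plan=week 5: (1,2,3,3,1,4) (1,2,3,3,1,5) (1,2,4,4,1,5) (1,3,2,2,1,4) (1,3,2,2,1,5) (1,3,4,4,1,5) (1,4,2,2,1,5) (1,4,3,3,1,5) (2,1,3,3,2,4) (2,1,3,3,2,5) (2,1,4,4,2,5) (2,3,4,4,2,5) (2,4,3,3,2,5) (3,1,4,4,3,5) (3,2,4,4,3,5) — 15.
Summing: 3 + 9 + 15 = 27.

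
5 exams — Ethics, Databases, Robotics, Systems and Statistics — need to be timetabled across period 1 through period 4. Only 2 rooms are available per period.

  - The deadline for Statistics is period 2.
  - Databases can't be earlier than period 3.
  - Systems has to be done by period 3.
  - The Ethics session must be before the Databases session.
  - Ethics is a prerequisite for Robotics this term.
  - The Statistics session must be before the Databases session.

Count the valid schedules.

50

Splitting on Ethics: it can be period 1 (26), period 2 (18), period 3 (6). Listing each branch's schedules as (Databases, Robotics, Systems, Statistics) by period number:
Ethics=period 1: (3,2,1,2) (3,2,2,1) (3,2,3,1) (3,2,3,2) (3,3,1,2) (3,3,2,1) (3,3,2,2) (3,4,1,2) (3,4,2,1) (3,4,2,2) (3,4,3,1) (3,4,3,2) (4,2,1,2) (4,2,2,1) (4,2,3,1) (4,2,3,2) (4,3,1,2) (4,3,2,1) (4,3,2,2) (4,3,3,1) (4,3,3,2) (4,4,1,2) (4,4,2,1) (4,4,2,2) (4,4,3,1) (4,4,3,2) — 26.
Ethics=period 2: (3,3,1,1) (3,3,1,2) (3,3,2,1) (3,4,1,1) (3,4,1,2) (3,4,2,1) (3,4,3,1) (3,4,3,2) (4,3,1,1) (4,3,1,2) (4,3,2,1) (4,3,3,1) (4,3,3,2) (4,4,1,1) (4,4,1,2) (4,4,2,1) (4,4,3,1) (4,4,3,2) — 18.
Ethics=period 3: (4,4,1,1) (4,4,1,2) (4,4,2,1) (4,4,2,2) (4,4,3,1) (4,4,3,2) — 6.
Summing: 26 + 18 + 6 = 50.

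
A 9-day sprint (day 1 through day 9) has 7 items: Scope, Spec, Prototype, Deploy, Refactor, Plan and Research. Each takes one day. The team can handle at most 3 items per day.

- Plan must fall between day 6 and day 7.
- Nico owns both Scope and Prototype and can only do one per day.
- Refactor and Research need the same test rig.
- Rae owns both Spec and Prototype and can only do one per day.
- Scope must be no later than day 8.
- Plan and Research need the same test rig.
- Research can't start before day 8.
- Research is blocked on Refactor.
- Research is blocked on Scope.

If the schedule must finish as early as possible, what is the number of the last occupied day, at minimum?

The precedence chain requires at least 2 distinct days.
With at most 3 per day and 7 tasks, at least 3 days are needed.
Research can't be placed before day 8, so the schedule must run through at least day 8.
8 works (last occupied day: day 8): for example Spec -> day 1, Scope -> day 1, Research -> day 8, Refactor -> day 1, Prototype -> day 2, Deploy -> day 2, Plan -> day 6.

day 8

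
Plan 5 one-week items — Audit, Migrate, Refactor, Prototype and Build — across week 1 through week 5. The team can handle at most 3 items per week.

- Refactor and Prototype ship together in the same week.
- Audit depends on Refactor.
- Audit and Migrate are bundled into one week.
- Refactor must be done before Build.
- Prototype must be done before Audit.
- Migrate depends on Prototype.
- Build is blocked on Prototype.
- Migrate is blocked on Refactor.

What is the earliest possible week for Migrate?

week 2

Precedence pushes Migrate to at least week 2.
Migrate at week 2 is achievable: Build in week 2, Prototype in week 1, Refactor in week 1, Audit in week 2, Migrate in week 2.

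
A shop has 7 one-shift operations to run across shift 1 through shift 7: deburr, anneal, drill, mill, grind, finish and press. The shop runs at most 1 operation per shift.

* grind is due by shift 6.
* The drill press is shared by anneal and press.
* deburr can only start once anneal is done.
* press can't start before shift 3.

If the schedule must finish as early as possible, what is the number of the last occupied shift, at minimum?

shift 7

The precedence chain requires at least 2 distinct shifts.
With at most 1 per shift and 7 operations, at least 7 shifts are needed.
press can't be placed before shift 3, so the schedule must run through at least shift 3.
7 works (last occupied shift: shift 7): for example finish -> shift 7, mill -> shift 6, deburr -> shift 4, drill -> shift 5, grind -> shift 1, anneal -> shift 2, press -> shift 3.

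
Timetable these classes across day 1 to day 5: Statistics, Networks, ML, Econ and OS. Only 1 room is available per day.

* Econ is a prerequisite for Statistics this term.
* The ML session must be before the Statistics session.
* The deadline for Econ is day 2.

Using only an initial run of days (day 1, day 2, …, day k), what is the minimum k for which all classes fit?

The precedence chain requires at least 2 distinct days.
With at most 1 per day and 5 classes, at least 5 days are needed.
5 works (last occupied day: day 5): for example Statistics in day 3; ML in day 2; Networks in day 4; Econ in day 1; OS in day 5.

5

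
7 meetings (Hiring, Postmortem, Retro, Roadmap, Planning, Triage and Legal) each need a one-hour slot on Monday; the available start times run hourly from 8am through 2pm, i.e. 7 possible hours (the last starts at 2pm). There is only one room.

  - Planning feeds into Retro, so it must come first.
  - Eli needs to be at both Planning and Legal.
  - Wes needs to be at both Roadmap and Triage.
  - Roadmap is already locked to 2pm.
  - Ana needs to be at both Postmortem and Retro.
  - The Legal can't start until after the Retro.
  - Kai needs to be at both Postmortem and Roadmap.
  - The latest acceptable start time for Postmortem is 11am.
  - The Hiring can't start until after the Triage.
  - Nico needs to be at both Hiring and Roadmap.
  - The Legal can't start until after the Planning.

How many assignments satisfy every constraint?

40

Splitting on Hiring: it can be 9am (2), 10am (4), 11am (6), 12pm (12), 1pm (16). Listing each branch's schedules as (Postmortem, Retro, Roadmap, Planning, Triage, Legal):
Hiring=9am: (10am,12pm,2pm,11am,8am,1pm) (11am,12pm,2pm,10am,8am,1pm) — 2.
Hiring=10am: (8am,12pm,2pm,11am,9am,1pm) (9am,12pm,2pm,11am,8am,1pm) (11am,12pm,2pm,8am,9am,1pm) (11am,12pm,2pm,9am,8am,1pm) — 4.
Hiring=11am: (8am,12pm,2pm,9am,10am,1pm) (8am,12pm,2pm,10am,9am,1pm) (9am,12pm,2pm,8am,10am,1pm) (9am,12pm,2pm,10am,8am,1pm) (10am,12pm,2pm,8am,9am,1pm) (10am,12pm,2pm,9am,8am,1pm) — 6.
Hiring=12pm: (8am,10am,2pm,9am,11am,1pm) (8am,11am,2pm,9am,10am,1pm) (8am,11am,2pm,10am,9am,1pm) (9am,10am,2pm,8am,11am,1pm) (9am,11am,2pm,8am,10am,1pm) (9am,11am,2pm,10am,8am,1pm) (10am,9am,2pm,8am,11am,1pm) (10am,11am,2pm,8am,9am,1pm) (10am,11am,2pm,9am,8am,1pm) (11am,9am,2pm,8am,10am,1pm) (11am,10am,2pm,8am,9am,1pm) (11am,10am,2pm,9am,8am,1pm) — 12.
Hiring=1pm: (8am,10am,2pm,9am,11am,12pm) (8am,10am,2pm,9am,12pm,11am) (8am,11am,2pm,9am,10am,12pm) (8am,11am,2pm,10am,9am,12pm) (9am,10am,2pm,8am,11am,12pm) (9am,10am,2pm,8am,12pm,11am) (9am,11am,2pm,8am,10am,12pm) (9am,11am,2pm,10am,8am,12pm) (10am,9am,2pm,8am,11am,12pm) (10am,9am,2pm,8am,12pm,11am) (10am,11am,2pm,8am,9am,12pm) (10am,11am,2pm,9am,8am,12pm) (11am,9am,2pm,8am,10am,12pm) (11am,9am,2pm,8am,12pm,10am) (11am,10am,2pm,8am,9am,12pm) (11am,10am,2pm,9am,8am,12pm) — 16.
Summing: 2 + 4 + 6 + 12 + 16 = 40.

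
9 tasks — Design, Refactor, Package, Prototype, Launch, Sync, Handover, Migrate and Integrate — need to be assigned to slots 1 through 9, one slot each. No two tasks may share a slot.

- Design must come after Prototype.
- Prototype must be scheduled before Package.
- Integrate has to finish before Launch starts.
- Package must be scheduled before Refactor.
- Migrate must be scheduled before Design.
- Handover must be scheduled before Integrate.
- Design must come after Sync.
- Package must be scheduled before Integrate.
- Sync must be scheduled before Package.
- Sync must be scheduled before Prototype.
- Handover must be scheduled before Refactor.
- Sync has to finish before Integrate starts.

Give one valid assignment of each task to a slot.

Integrate=5, Design=7, Refactor=8, Handover=4, Package=3, Sync=1, Launch=9, Migrate=6, Prototype=2

Checking: Sync(1) before Package(3); Sync(1) before Integrate(5); Prototype(2) before Package(3); Integrate(5) before Launch(9); Sync(1) before Prototype(2); Handover(4) before Refactor(8); Package(3) before Refactor(8); Migrate(6) before Design(7); Package(3) before Integrate(5); Sync(1) before Design(7); Handover(4) before Integrate(5); Prototype(2) before Design(7); max 1 per slot (cap 1).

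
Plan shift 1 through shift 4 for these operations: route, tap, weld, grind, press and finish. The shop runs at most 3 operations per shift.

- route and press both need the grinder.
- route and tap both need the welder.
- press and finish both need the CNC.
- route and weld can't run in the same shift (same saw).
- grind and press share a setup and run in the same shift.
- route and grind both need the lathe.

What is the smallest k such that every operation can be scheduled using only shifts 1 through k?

With at most 3 per shift and 6 operations, at least 2 shifts are needed.
Could 2 shifts be enough, i.e. nothing placed later than shift 2? route could only be at {shift 1, shift 2}; try each:
- suppose route is at shift 1; weld can't share with route (shift 1) → {shift 2}; grind can't share with route (shift 1) → {shift 2}; tap can't share with route (shift 1) → {shift 2}; press can't share with route (shift 1) → {shift 2}; that puts tap, weld, grind and press all in shift 2 — more than 3 per shift.
- suppose route is at shift 2; weld can't share with route (shift 2) → {shift 1}; grind can't share with route (shift 2) → {shift 1}; tap can't share with route (shift 2) → {shift 1}; press can't share with route (shift 2) → {shift 1}; that puts tap, weld, grind and press all in shift 1 — more than 3 per shift.
Every option fails, so 2 shifts is not enough.
3 works (last occupied shift: shift 3): for example finish -> shift 1, press -> shift 3, tap -> shift 2, grind -> shift 3, route -> shift 1, weld -> shift 2.

3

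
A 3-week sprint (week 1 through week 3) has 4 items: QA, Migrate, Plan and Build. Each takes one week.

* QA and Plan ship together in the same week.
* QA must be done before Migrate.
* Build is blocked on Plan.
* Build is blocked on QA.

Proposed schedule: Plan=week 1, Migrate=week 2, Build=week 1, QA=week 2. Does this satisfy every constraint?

QA and Plan ship together in the same week — violated.
Build is blocked on QA — violated.
Build is blocked on Plan — violated.
QA must be done before Migrate — violated.

No. Build is blocked on QA is not satisfied.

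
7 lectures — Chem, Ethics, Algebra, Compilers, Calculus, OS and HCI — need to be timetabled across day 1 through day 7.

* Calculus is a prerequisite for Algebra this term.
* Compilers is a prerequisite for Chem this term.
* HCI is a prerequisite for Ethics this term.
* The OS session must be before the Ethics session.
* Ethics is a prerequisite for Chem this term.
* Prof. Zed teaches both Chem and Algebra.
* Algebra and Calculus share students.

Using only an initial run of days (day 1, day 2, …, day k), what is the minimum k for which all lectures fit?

3 days

The precedence chain requires at least 3 distinct days.
3 works (last occupied day: day 3): for example Ethics=day 2; Algebra=day 2; Chem=day 3; Calculus=day 1; HCI=day 1; OS=day 1; Compilers=day 1.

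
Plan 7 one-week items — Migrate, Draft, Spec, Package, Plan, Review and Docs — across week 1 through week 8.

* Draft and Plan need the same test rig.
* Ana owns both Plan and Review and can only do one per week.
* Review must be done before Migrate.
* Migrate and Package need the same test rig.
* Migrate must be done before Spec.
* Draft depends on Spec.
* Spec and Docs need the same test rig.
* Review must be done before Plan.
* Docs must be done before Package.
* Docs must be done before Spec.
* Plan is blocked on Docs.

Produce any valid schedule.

Docs -> week 1, Spec -> week 3, Draft -> week 4, Review -> week 1, Migrate -> week 2, Package -> week 3, Plan -> week 2

Checking: Docs(week 1) before Plan(week 2); Migrate(week 2) before Spec(week 3); Review(week 1) before Plan(week 2); Review(week 1) before Migrate(week 2); Spec(week 3) before Draft(week 4); Docs(week 1) before Spec(week 3); Docs(week 1) before Package(week 3); Draft(week 4) != Plan(week 2); Plan(week 2) != Review(week 1); Spec(week 3) != Docs(week 1); Migrate(week 2) != Package(week 3).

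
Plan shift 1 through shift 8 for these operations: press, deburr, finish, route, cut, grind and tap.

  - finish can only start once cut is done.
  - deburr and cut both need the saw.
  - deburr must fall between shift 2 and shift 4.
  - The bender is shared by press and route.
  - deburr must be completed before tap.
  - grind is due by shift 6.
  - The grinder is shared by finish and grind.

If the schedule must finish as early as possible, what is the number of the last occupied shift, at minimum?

3

The precedence chain requires at least 2 distinct shifts.
Propagating the time windows through the other constraints, tap can't land before shift 3, so the schedule must run through at least shift 3.
3 works (last occupied shift: shift 3): for example grind=shift 1, deburr=shift 2, cut=shift 1, press=shift 1, tap=shift 3, finish=shift 2, route=shift 2.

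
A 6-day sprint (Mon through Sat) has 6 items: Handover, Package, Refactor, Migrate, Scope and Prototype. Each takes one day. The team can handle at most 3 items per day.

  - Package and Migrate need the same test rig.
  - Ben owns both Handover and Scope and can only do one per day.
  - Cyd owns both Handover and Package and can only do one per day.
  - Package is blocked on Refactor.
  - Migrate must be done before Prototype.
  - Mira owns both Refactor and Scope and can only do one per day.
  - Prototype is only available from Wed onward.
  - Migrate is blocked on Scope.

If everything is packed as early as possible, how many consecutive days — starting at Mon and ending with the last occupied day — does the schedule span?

3 days

The precedence chain requires at least 3 distinct days.
With at most 3 per day and 6 tasks, at least 2 days are needed.
3 works (last occupied day: Wed): for example Handover in Tue, Migrate in Tue, Scope in Mon, Prototype in Wed, Package in Wed, Refactor in Tue.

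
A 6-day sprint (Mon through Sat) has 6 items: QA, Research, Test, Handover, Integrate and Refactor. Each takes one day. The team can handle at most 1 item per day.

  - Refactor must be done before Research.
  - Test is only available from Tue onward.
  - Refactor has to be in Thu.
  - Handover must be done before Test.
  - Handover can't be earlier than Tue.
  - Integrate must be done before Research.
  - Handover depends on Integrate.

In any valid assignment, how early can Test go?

Wed

Test is available from Tue; precedence pushes Test to at least Wed.
Test at Wed is achievable: Refactor in Thu; Test in Wed; Research in Fri; Integrate in Mon; QA in Sat; Handover in Tue.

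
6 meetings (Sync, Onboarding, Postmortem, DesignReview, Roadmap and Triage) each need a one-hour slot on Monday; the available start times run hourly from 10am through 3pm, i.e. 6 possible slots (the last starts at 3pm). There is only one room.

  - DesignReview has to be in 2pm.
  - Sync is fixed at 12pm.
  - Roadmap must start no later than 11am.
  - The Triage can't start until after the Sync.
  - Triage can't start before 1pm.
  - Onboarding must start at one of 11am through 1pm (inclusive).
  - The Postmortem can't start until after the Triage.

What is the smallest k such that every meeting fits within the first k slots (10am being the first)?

The precedence chain requires at least 3 distinct slots.
With at most 1 per slot and 6 meetings, at least 6 slots are needed.
DesignReview can't be placed before 2pm — that is slot 5 counting from 10am — so the schedule must run through at least 5 slots.
6 works (last occupied slot: 3pm): for example Roadmap -> 10am; Sync -> 12pm; Onboarding -> 11am; Triage -> 1pm; Postmortem -> 3pm; DesignReview -> 2pm.

6 slots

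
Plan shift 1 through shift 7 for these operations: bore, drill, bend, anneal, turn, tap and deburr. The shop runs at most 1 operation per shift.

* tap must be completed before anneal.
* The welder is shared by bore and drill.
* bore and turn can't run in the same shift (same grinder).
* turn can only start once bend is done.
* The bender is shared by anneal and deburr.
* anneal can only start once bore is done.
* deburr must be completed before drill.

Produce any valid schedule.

drill in shift 5, anneal in shift 3, turn in shift 7, bore in shift 1, deburr in shift 4, bend in shift 6, tap in shift 2

Checking: bore(shift 1) before anneal(shift 3); deburr(shift 4) before drill(shift 5); tap(shift 2) before anneal(shift 3); bend(shift 6) before turn(shift 7); anneal(shift 3) != deburr(shift 4); bore(shift 1) != turn(shift 7); bore(shift 1) != drill(shift 5); max 1 per shift (cap 1).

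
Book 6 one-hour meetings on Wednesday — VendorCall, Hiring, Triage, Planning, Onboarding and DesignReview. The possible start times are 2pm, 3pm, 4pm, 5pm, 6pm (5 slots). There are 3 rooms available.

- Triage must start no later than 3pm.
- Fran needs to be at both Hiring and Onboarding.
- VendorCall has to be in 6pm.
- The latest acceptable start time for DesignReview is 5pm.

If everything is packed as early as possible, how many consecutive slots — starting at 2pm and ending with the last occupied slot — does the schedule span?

5 slots

With at most 3 per slot and 6 meetings, at least 2 slots are needed.
VendorCall can't be placed before 6pm — that is slot 5 counting from 2pm — so the schedule must run through at least 5 slots.
5 works (last occupied slot: 6pm): for example Hiring=2pm; Triage=2pm; DesignReview=2pm; Onboarding=3pm; VendorCall=6pm; Planning=3pm.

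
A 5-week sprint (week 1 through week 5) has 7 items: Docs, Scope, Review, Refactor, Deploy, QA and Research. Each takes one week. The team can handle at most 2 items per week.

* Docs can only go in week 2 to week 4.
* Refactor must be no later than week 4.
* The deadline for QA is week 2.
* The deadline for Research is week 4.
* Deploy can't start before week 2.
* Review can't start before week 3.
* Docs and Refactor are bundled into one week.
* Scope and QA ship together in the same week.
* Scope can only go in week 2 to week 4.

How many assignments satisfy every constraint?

14

Splitting on Docs: it can be week 3 (7), week 4 (7). Listing each branch's schedules as (Scope, Review, Refactor, Deploy, QA, Research) by week number:
Docs=week 3: (2,4,3,4,2,1) (2,4,3,5,2,1) (2,4,3,5,2,4) (2,5,3,4,2,1) (2,5,3,4,2,4) (2,5,3,5,2,1) (2,5,3,5,2,4) — 7.
Docs=week 4: (2,3,4,3,2,1) (2,3,4,5,2,1) (2,3,4,5,2,3) (2,5,4,3,2,1) (2,5,4,3,2,3) (2,5,4,5,2,1) (2,5,4,5,2,3) — 7.
Summing: 7 + 7 = 14.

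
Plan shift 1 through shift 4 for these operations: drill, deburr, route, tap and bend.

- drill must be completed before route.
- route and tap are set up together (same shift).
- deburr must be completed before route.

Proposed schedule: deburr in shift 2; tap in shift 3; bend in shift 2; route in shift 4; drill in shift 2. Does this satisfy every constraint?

route and tap are set up together (same shift) — violated.
deburr must be completed before route — holds.
drill must be completed before route — holds.

Invalid. route and tap are set up together (same shift).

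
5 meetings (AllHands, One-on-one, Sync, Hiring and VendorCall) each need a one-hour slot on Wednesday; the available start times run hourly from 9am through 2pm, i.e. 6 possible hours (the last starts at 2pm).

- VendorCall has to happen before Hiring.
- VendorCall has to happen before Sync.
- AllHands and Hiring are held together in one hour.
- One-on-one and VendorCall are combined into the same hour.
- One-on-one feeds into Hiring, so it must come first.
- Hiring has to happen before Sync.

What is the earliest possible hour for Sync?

11am

Precedence pushes Sync to at least 11am.
Sync at 11am is achievable: One-on-one=9am; Sync=11am; Hiring=10am; VendorCall=9am; AllHands=10am.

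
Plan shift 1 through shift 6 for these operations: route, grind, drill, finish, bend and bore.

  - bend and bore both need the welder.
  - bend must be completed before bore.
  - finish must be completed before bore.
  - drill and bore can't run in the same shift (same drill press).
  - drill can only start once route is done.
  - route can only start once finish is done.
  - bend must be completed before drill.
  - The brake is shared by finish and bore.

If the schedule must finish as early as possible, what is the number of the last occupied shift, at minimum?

The precedence chain requires at least 3 distinct shifts.
3 works (last occupied shift: shift 3): for example grind in shift 1, route in shift 2, bend in shift 1, bore in shift 2, finish in shift 1, drill in shift 3.

3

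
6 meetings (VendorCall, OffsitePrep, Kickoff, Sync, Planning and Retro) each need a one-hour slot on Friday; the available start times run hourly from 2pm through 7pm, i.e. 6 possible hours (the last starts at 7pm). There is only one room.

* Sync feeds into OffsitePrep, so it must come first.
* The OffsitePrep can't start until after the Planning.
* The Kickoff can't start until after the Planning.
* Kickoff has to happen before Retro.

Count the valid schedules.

54

Splitting on OffsitePrep: it can be 4pm (6), 5pm (12), 6pm (16), 7pm (20). Listing each branch's schedules as (VendorCall, Kickoff, Sync, Planning, Retro):
OffsitePrep=4pm: (5pm,6pm,2pm,3pm,7pm) (5pm,6pm,3pm,2pm,7pm) (6pm,5pm,2pm,3pm,7pm) (6pm,5pm,3pm,2pm,7pm) (7pm,5pm,2pm,3pm,6pm) (7pm,5pm,3pm,2pm,6pm) — 6.
OffsitePrep=5pm: (2pm,6pm,3pm,4pm,7pm) (2pm,6pm,4pm,3pm,7pm) (3pm,6pm,2pm,4pm,7pm) (3pm,6pm,4pm,2pm,7pm) (4pm,6pm,2pm,3pm,7pm) (4pm,6pm,3pm,2pm,7pm) (6pm,3pm,4pm,2pm,7pm) (6pm,4pm,2pm,3pm,7pm) (6pm,4pm,3pm,2pm,7pm) (7pm,3pm,4pm,2pm,6pm) (7pm,4pm,2pm,3pm,6pm) (7pm,4pm,3pm,2pm,6pm) — 12.
OffsitePrep=6pm: (2pm,4pm,5pm,3pm,7pm) (2pm,5pm,3pm,4pm,7pm) (2pm,5pm,4pm,3pm,7pm) (3pm,4pm,5pm,2pm,7pm) (3pm,5pm,2pm,4pm,7pm) (3pm,5pm,4pm,2pm,7pm) (4pm,3pm,5pm,2pm,7pm) (4pm,5pm,2pm,3pm,7pm) (4pm,5pm,3pm,2pm,7pm) (5pm,3pm,4pm,2pm,7pm) (5pm,4pm,2pm,3pm,7pm) (5pm,4pm,3pm,2pm,7pm) (7pm,3pm,4pm,2pm,5pm) (7pm,3pm,5pm,2pm,4pm) (7pm,4pm,2pm,3pm,5pm) (7pm,4pm,3pm,2pm,5pm) — 16.
OffsitePrep=7pm: (2pm,4pm,5pm,3pm,6pm) (2pm,4pm,6pm,3pm,5pm) (2pm,5pm,3pm,4pm,6pm) (2pm,5pm,4pm,3pm,6pm) (3pm,4pm,5pm,2pm,6pm) (3pm,4pm,6pm,2pm,5pm) (3pm,5pm,2pm,4pm,6pm) (3pm,5pm,4pm,2pm,6pm) (4pm,3pm,5pm,2pm,6pm) (4pm,3pm,6pm,2pm,5pm) (4pm,5pm,2pm,3pm,6pm) (4pm,5pm,3pm,2pm,6pm) (5pm,3pm,4pm,2pm,6pm) (5pm,3pm,6pm,2pm,4pm) (5pm,4pm,2pm,3pm,6pm) (5pm,4pm,3pm,2pm,6pm) (6pm,3pm,4pm,2pm,5pm) (6pm,3pm,5pm,2pm,4pm) (6pm,4pm,2pm,3pm,5pm) (6pm,4pm,3pm,2pm,5pm) — 20.
Summing: 6 + 12 + 16 + 20 = 54.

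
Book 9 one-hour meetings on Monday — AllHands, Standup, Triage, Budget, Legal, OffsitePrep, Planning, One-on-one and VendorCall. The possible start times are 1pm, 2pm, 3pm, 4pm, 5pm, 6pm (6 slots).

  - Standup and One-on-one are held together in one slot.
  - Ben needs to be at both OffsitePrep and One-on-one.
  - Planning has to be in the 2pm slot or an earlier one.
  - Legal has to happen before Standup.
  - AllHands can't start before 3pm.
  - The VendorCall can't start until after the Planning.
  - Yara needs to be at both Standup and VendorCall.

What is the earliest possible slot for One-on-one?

2pm

One-on-one must be in the same slot as Standup, which can't be before 2pm, so One-on-one is at least 2pm.
One-on-one at 2pm is achievable: Budget in 1pm, VendorCall in 3pm, Triage in 1pm, Standup in 2pm, Planning in 1pm, OffsitePrep in 1pm, AllHands in 3pm, Legal in 1pm, One-on-one in 2pm.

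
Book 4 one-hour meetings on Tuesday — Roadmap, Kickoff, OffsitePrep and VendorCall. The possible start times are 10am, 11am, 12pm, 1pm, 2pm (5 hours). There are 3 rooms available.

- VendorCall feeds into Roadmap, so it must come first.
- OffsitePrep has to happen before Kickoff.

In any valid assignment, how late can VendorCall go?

1pm

Downstream work caps VendorCall at 1pm.
VendorCall at 1pm is achievable: OffsitePrep in 10am; Kickoff in 11am; VendorCall in 1pm; Roadmap in 2pm.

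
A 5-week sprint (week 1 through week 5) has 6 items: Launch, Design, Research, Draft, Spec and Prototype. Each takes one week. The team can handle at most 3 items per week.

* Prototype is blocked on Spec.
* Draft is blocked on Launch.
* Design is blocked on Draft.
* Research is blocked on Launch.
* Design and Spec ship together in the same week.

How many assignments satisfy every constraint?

Splitting on Launch: it can be week 1 (16), week 2 (3). Listing each branch's schedules as (Design, Research, Draft, Spec, Prototype) by week number:
Launch=week 1: (3,2,2,3,4) (3,2,2,3,5) (3,3,2,3,4) (3,3,2,3,5) (3,4,2,3,4) (3,4,2,3,5) (3,5,2,3,4) (3,5,2,3,5) (4,2,2,4,5) (4,2,3,4,5) (4,3,2,4,5) (4,3,3,4,5) (4,4,2,4,5) (4,4,3,4,5) (4,5,2,4,5) (4,5,3,4,5) — 16.
Launch=week 2: (4,3,3,4,5) (4,4,3,4,5) (4,5,3,4,5) — 3.
Summing: 16 + 3 = 19.

19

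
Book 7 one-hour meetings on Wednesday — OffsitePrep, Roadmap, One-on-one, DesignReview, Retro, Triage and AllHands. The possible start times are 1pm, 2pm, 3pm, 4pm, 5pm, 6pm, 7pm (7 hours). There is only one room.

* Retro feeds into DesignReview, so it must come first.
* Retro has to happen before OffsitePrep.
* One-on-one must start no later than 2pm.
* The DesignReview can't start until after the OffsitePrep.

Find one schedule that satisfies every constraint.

OffsitePrep in 3pm, Roadmap in 5pm, Triage in 6pm, Retro in 2pm, AllHands in 7pm, One-on-one in 1pm, DesignReview in 4pm

Checking: Retro(2pm) before DesignReview(4pm); OffsitePrep(3pm) before DesignReview(4pm); Retro(2pm) before OffsitePrep(3pm); One-on-one=1pm in [1pm,2pm]; max 1 per hour (cap 1).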